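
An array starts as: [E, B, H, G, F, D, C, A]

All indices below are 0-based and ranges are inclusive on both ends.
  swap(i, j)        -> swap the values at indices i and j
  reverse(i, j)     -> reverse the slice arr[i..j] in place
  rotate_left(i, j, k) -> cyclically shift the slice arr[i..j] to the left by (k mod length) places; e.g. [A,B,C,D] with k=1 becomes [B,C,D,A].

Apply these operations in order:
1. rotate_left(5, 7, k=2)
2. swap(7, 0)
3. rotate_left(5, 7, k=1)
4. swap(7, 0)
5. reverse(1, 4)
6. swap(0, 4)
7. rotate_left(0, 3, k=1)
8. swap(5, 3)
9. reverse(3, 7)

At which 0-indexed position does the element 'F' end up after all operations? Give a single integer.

After 1 (rotate_left(5, 7, k=2)): [E, B, H, G, F, A, D, C]
After 2 (swap(7, 0)): [C, B, H, G, F, A, D, E]
After 3 (rotate_left(5, 7, k=1)): [C, B, H, G, F, D, E, A]
After 4 (swap(7, 0)): [A, B, H, G, F, D, E, C]
After 5 (reverse(1, 4)): [A, F, G, H, B, D, E, C]
After 6 (swap(0, 4)): [B, F, G, H, A, D, E, C]
After 7 (rotate_left(0, 3, k=1)): [F, G, H, B, A, D, E, C]
After 8 (swap(5, 3)): [F, G, H, D, A, B, E, C]
After 9 (reverse(3, 7)): [F, G, H, C, E, B, A, D]

Answer: 0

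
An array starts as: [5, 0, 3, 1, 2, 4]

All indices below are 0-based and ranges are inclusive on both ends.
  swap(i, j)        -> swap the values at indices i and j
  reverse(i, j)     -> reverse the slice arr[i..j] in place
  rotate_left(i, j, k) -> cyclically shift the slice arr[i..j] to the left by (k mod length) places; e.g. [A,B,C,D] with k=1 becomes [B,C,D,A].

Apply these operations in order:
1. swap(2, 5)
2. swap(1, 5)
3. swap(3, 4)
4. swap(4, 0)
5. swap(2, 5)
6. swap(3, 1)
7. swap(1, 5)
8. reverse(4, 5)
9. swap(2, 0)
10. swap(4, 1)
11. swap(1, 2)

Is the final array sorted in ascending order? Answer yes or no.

Answer: yes

Derivation:
After 1 (swap(2, 5)): [5, 0, 4, 1, 2, 3]
After 2 (swap(1, 5)): [5, 3, 4, 1, 2, 0]
After 3 (swap(3, 4)): [5, 3, 4, 2, 1, 0]
After 4 (swap(4, 0)): [1, 3, 4, 2, 5, 0]
After 5 (swap(2, 5)): [1, 3, 0, 2, 5, 4]
After 6 (swap(3, 1)): [1, 2, 0, 3, 5, 4]
After 7 (swap(1, 5)): [1, 4, 0, 3, 5, 2]
After 8 (reverse(4, 5)): [1, 4, 0, 3, 2, 5]
After 9 (swap(2, 0)): [0, 4, 1, 3, 2, 5]
After 10 (swap(4, 1)): [0, 2, 1, 3, 4, 5]
After 11 (swap(1, 2)): [0, 1, 2, 3, 4, 5]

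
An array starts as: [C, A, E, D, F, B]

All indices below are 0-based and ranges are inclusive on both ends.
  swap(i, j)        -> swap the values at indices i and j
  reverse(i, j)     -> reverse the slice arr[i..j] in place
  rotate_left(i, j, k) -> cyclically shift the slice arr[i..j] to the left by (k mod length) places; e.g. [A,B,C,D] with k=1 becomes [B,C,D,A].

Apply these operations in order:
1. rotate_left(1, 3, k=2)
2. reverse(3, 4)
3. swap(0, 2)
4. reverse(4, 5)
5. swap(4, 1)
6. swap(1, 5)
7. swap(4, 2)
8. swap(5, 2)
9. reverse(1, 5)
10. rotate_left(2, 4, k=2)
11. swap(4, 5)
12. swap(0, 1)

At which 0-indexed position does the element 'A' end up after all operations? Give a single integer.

After 1 (rotate_left(1, 3, k=2)): [C, D, A, E, F, B]
After 2 (reverse(3, 4)): [C, D, A, F, E, B]
After 3 (swap(0, 2)): [A, D, C, F, E, B]
After 4 (reverse(4, 5)): [A, D, C, F, B, E]
After 5 (swap(4, 1)): [A, B, C, F, D, E]
After 6 (swap(1, 5)): [A, E, C, F, D, B]
After 7 (swap(4, 2)): [A, E, D, F, C, B]
After 8 (swap(5, 2)): [A, E, B, F, C, D]
After 9 (reverse(1, 5)): [A, D, C, F, B, E]
After 10 (rotate_left(2, 4, k=2)): [A, D, B, C, F, E]
After 11 (swap(4, 5)): [A, D, B, C, E, F]
After 12 (swap(0, 1)): [D, A, B, C, E, F]

Answer: 1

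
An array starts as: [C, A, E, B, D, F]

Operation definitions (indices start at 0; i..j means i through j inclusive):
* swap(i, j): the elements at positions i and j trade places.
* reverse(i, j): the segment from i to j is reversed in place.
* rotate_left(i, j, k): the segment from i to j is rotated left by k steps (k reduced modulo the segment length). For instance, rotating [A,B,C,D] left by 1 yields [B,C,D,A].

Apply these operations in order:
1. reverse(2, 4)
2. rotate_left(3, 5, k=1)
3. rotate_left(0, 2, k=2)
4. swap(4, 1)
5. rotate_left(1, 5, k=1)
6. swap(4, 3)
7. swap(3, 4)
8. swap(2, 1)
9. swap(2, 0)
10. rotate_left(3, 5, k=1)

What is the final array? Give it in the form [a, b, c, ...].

After 1 (reverse(2, 4)): [C, A, D, B, E, F]
After 2 (rotate_left(3, 5, k=1)): [C, A, D, E, F, B]
After 3 (rotate_left(0, 2, k=2)): [D, C, A, E, F, B]
After 4 (swap(4, 1)): [D, F, A, E, C, B]
After 5 (rotate_left(1, 5, k=1)): [D, A, E, C, B, F]
After 6 (swap(4, 3)): [D, A, E, B, C, F]
After 7 (swap(3, 4)): [D, A, E, C, B, F]
After 8 (swap(2, 1)): [D, E, A, C, B, F]
After 9 (swap(2, 0)): [A, E, D, C, B, F]
After 10 (rotate_left(3, 5, k=1)): [A, E, D, B, F, C]

Answer: [A, E, D, B, F, C]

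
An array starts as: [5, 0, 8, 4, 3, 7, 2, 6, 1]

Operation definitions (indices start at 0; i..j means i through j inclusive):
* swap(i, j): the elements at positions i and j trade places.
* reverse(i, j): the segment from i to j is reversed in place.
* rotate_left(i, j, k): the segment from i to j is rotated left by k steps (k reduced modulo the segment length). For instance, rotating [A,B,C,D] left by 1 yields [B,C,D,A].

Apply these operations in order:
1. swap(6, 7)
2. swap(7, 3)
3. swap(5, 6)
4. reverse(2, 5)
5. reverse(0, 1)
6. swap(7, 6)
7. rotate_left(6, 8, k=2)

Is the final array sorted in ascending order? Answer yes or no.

After 1 (swap(6, 7)): [5, 0, 8, 4, 3, 7, 6, 2, 1]
After 2 (swap(7, 3)): [5, 0, 8, 2, 3, 7, 6, 4, 1]
After 3 (swap(5, 6)): [5, 0, 8, 2, 3, 6, 7, 4, 1]
After 4 (reverse(2, 5)): [5, 0, 6, 3, 2, 8, 7, 4, 1]
After 5 (reverse(0, 1)): [0, 5, 6, 3, 2, 8, 7, 4, 1]
After 6 (swap(7, 6)): [0, 5, 6, 3, 2, 8, 4, 7, 1]
After 7 (rotate_left(6, 8, k=2)): [0, 5, 6, 3, 2, 8, 1, 4, 7]

Answer: no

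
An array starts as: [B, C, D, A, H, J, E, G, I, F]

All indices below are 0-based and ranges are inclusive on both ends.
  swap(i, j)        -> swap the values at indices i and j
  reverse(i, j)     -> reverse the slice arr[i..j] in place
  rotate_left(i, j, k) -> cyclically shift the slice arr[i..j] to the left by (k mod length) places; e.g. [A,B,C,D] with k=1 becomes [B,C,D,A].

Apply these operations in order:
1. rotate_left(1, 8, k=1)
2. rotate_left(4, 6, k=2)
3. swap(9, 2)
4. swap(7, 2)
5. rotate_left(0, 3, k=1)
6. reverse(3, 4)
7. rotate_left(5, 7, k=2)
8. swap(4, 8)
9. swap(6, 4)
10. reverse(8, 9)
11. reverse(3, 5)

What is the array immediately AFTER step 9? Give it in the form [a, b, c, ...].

Answer: [D, I, H, G, J, F, C, E, B, A]

Derivation:
After 1 (rotate_left(1, 8, k=1)): [B, D, A, H, J, E, G, I, C, F]
After 2 (rotate_left(4, 6, k=2)): [B, D, A, H, G, J, E, I, C, F]
After 3 (swap(9, 2)): [B, D, F, H, G, J, E, I, C, A]
After 4 (swap(7, 2)): [B, D, I, H, G, J, E, F, C, A]
After 5 (rotate_left(0, 3, k=1)): [D, I, H, B, G, J, E, F, C, A]
After 6 (reverse(3, 4)): [D, I, H, G, B, J, E, F, C, A]
After 7 (rotate_left(5, 7, k=2)): [D, I, H, G, B, F, J, E, C, A]
After 8 (swap(4, 8)): [D, I, H, G, C, F, J, E, B, A]
After 9 (swap(6, 4)): [D, I, H, G, J, F, C, E, B, A]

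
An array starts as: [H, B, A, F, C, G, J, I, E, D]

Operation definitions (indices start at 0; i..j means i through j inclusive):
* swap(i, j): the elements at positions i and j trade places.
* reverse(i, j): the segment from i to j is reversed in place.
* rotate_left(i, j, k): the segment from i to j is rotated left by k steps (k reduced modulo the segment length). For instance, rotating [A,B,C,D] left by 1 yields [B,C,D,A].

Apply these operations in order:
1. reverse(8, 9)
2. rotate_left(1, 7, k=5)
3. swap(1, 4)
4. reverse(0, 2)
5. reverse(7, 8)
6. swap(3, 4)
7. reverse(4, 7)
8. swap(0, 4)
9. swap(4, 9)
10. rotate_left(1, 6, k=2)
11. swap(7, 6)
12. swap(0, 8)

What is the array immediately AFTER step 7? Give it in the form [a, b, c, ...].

After 1 (reverse(8, 9)): [H, B, A, F, C, G, J, I, D, E]
After 2 (rotate_left(1, 7, k=5)): [H, J, I, B, A, F, C, G, D, E]
After 3 (swap(1, 4)): [H, A, I, B, J, F, C, G, D, E]
After 4 (reverse(0, 2)): [I, A, H, B, J, F, C, G, D, E]
After 5 (reverse(7, 8)): [I, A, H, B, J, F, C, D, G, E]
After 6 (swap(3, 4)): [I, A, H, J, B, F, C, D, G, E]
After 7 (reverse(4, 7)): [I, A, H, J, D, C, F, B, G, E]

Answer: [I, A, H, J, D, C, F, B, G, E]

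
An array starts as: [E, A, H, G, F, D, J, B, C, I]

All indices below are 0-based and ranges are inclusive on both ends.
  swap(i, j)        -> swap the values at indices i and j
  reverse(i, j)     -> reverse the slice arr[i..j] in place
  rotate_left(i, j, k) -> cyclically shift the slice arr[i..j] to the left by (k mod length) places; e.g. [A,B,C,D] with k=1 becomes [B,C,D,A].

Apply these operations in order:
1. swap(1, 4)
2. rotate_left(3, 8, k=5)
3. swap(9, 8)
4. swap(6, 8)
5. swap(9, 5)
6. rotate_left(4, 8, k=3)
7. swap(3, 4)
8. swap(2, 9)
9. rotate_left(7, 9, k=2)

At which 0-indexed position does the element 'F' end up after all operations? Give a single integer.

After 1 (swap(1, 4)): [E, F, H, G, A, D, J, B, C, I]
After 2 (rotate_left(3, 8, k=5)): [E, F, H, C, G, A, D, J, B, I]
After 3 (swap(9, 8)): [E, F, H, C, G, A, D, J, I, B]
After 4 (swap(6, 8)): [E, F, H, C, G, A, I, J, D, B]
After 5 (swap(9, 5)): [E, F, H, C, G, B, I, J, D, A]
After 6 (rotate_left(4, 8, k=3)): [E, F, H, C, J, D, G, B, I, A]
After 7 (swap(3, 4)): [E, F, H, J, C, D, G, B, I, A]
After 8 (swap(2, 9)): [E, F, A, J, C, D, G, B, I, H]
After 9 (rotate_left(7, 9, k=2)): [E, F, A, J, C, D, G, H, B, I]

Answer: 1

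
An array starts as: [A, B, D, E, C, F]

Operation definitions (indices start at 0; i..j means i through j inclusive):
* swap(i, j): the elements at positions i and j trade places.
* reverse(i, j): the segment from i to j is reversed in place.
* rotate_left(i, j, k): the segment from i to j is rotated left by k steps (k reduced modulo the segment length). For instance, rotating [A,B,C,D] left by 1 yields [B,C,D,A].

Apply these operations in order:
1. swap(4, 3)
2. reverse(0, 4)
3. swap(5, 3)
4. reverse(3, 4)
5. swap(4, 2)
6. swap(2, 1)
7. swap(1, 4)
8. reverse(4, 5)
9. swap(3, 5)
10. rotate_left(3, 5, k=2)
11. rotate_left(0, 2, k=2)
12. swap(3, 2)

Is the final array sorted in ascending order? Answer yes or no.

Answer: no

Derivation:
After 1 (swap(4, 3)): [A, B, D, C, E, F]
After 2 (reverse(0, 4)): [E, C, D, B, A, F]
After 3 (swap(5, 3)): [E, C, D, F, A, B]
After 4 (reverse(3, 4)): [E, C, D, A, F, B]
After 5 (swap(4, 2)): [E, C, F, A, D, B]
After 6 (swap(2, 1)): [E, F, C, A, D, B]
After 7 (swap(1, 4)): [E, D, C, A, F, B]
After 8 (reverse(4, 5)): [E, D, C, A, B, F]
After 9 (swap(3, 5)): [E, D, C, F, B, A]
After 10 (rotate_left(3, 5, k=2)): [E, D, C, A, F, B]
After 11 (rotate_left(0, 2, k=2)): [C, E, D, A, F, B]
After 12 (swap(3, 2)): [C, E, A, D, F, B]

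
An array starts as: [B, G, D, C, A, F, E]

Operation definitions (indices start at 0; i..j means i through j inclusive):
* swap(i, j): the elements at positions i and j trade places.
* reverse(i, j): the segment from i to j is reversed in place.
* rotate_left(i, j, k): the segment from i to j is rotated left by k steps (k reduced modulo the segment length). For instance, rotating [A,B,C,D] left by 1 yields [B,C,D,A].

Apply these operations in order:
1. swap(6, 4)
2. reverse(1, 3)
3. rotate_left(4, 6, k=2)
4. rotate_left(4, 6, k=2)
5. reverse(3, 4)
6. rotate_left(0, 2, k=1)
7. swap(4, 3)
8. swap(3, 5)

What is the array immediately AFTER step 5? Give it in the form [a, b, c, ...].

After 1 (swap(6, 4)): [B, G, D, C, E, F, A]
After 2 (reverse(1, 3)): [B, C, D, G, E, F, A]
After 3 (rotate_left(4, 6, k=2)): [B, C, D, G, A, E, F]
After 4 (rotate_left(4, 6, k=2)): [B, C, D, G, F, A, E]
After 5 (reverse(3, 4)): [B, C, D, F, G, A, E]

Answer: [B, C, D, F, G, A, E]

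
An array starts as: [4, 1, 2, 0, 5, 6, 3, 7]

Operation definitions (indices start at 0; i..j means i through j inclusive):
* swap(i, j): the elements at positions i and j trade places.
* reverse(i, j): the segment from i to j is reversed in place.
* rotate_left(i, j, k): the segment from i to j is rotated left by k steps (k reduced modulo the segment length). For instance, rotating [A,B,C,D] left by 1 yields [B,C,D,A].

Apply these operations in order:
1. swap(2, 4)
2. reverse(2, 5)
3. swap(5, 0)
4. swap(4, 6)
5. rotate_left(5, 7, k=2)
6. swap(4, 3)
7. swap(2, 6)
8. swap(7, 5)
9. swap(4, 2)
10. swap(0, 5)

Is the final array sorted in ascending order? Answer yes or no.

After 1 (swap(2, 4)): [4, 1, 5, 0, 2, 6, 3, 7]
After 2 (reverse(2, 5)): [4, 1, 6, 2, 0, 5, 3, 7]
After 3 (swap(5, 0)): [5, 1, 6, 2, 0, 4, 3, 7]
After 4 (swap(4, 6)): [5, 1, 6, 2, 3, 4, 0, 7]
After 5 (rotate_left(5, 7, k=2)): [5, 1, 6, 2, 3, 7, 4, 0]
After 6 (swap(4, 3)): [5, 1, 6, 3, 2, 7, 4, 0]
After 7 (swap(2, 6)): [5, 1, 4, 3, 2, 7, 6, 0]
After 8 (swap(7, 5)): [5, 1, 4, 3, 2, 0, 6, 7]
After 9 (swap(4, 2)): [5, 1, 2, 3, 4, 0, 6, 7]
After 10 (swap(0, 5)): [0, 1, 2, 3, 4, 5, 6, 7]

Answer: yes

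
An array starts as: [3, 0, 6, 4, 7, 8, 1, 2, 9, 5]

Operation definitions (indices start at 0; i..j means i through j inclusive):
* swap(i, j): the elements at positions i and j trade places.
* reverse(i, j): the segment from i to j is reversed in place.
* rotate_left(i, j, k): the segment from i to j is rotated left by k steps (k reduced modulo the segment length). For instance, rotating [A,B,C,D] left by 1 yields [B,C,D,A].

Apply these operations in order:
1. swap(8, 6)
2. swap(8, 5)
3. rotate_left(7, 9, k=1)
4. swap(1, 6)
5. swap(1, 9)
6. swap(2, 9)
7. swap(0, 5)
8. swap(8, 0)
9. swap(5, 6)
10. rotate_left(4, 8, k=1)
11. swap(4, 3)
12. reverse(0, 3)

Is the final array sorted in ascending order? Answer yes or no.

After 1 (swap(8, 6)): [3, 0, 6, 4, 7, 8, 9, 2, 1, 5]
After 2 (swap(8, 5)): [3, 0, 6, 4, 7, 1, 9, 2, 8, 5]
After 3 (rotate_left(7, 9, k=1)): [3, 0, 6, 4, 7, 1, 9, 8, 5, 2]
After 4 (swap(1, 6)): [3, 9, 6, 4, 7, 1, 0, 8, 5, 2]
After 5 (swap(1, 9)): [3, 2, 6, 4, 7, 1, 0, 8, 5, 9]
After 6 (swap(2, 9)): [3, 2, 9, 4, 7, 1, 0, 8, 5, 6]
After 7 (swap(0, 5)): [1, 2, 9, 4, 7, 3, 0, 8, 5, 6]
After 8 (swap(8, 0)): [5, 2, 9, 4, 7, 3, 0, 8, 1, 6]
After 9 (swap(5, 6)): [5, 2, 9, 4, 7, 0, 3, 8, 1, 6]
After 10 (rotate_left(4, 8, k=1)): [5, 2, 9, 4, 0, 3, 8, 1, 7, 6]
After 11 (swap(4, 3)): [5, 2, 9, 0, 4, 3, 8, 1, 7, 6]
After 12 (reverse(0, 3)): [0, 9, 2, 5, 4, 3, 8, 1, 7, 6]

Answer: no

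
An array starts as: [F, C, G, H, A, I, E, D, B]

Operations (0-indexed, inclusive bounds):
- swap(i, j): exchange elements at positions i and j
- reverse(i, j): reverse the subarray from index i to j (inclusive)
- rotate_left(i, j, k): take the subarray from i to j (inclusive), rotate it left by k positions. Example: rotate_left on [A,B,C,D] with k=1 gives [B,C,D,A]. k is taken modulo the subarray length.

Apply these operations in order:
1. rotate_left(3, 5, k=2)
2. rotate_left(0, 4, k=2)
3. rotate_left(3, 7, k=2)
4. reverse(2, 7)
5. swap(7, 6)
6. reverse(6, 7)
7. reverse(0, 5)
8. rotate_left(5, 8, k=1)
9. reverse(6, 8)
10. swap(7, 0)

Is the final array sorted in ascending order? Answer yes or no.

After 1 (rotate_left(3, 5, k=2)): [F, C, G, I, H, A, E, D, B]
After 2 (rotate_left(0, 4, k=2)): [G, I, H, F, C, A, E, D, B]
After 3 (rotate_left(3, 7, k=2)): [G, I, H, A, E, D, F, C, B]
After 4 (reverse(2, 7)): [G, I, C, F, D, E, A, H, B]
After 5 (swap(7, 6)): [G, I, C, F, D, E, H, A, B]
After 6 (reverse(6, 7)): [G, I, C, F, D, E, A, H, B]
After 7 (reverse(0, 5)): [E, D, F, C, I, G, A, H, B]
After 8 (rotate_left(5, 8, k=1)): [E, D, F, C, I, A, H, B, G]
After 9 (reverse(6, 8)): [E, D, F, C, I, A, G, B, H]
After 10 (swap(7, 0)): [B, D, F, C, I, A, G, E, H]

Answer: no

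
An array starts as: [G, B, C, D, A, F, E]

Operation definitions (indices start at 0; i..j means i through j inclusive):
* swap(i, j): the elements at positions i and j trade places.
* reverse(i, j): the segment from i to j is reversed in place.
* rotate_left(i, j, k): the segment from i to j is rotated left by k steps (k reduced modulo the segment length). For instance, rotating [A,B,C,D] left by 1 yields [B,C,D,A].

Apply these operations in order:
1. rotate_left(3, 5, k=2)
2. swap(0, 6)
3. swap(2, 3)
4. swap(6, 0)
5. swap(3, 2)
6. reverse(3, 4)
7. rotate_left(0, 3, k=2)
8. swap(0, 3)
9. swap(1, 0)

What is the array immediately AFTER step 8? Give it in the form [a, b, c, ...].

Answer: [B, D, G, C, F, A, E]

Derivation:
After 1 (rotate_left(3, 5, k=2)): [G, B, C, F, D, A, E]
After 2 (swap(0, 6)): [E, B, C, F, D, A, G]
After 3 (swap(2, 3)): [E, B, F, C, D, A, G]
After 4 (swap(6, 0)): [G, B, F, C, D, A, E]
After 5 (swap(3, 2)): [G, B, C, F, D, A, E]
After 6 (reverse(3, 4)): [G, B, C, D, F, A, E]
After 7 (rotate_left(0, 3, k=2)): [C, D, G, B, F, A, E]
After 8 (swap(0, 3)): [B, D, G, C, F, A, E]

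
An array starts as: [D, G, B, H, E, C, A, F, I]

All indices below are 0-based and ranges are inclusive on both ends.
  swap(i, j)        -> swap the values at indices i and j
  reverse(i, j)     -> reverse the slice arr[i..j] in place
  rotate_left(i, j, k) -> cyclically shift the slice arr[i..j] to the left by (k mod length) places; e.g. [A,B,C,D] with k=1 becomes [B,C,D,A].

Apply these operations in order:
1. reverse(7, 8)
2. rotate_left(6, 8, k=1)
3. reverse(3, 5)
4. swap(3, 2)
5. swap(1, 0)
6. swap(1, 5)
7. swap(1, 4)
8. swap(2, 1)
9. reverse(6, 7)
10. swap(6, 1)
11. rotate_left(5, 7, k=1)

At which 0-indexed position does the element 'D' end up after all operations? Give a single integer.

Answer: 7

Derivation:
After 1 (reverse(7, 8)): [D, G, B, H, E, C, A, I, F]
After 2 (rotate_left(6, 8, k=1)): [D, G, B, H, E, C, I, F, A]
After 3 (reverse(3, 5)): [D, G, B, C, E, H, I, F, A]
After 4 (swap(3, 2)): [D, G, C, B, E, H, I, F, A]
After 5 (swap(1, 0)): [G, D, C, B, E, H, I, F, A]
After 6 (swap(1, 5)): [G, H, C, B, E, D, I, F, A]
After 7 (swap(1, 4)): [G, E, C, B, H, D, I, F, A]
After 8 (swap(2, 1)): [G, C, E, B, H, D, I, F, A]
After 9 (reverse(6, 7)): [G, C, E, B, H, D, F, I, A]
After 10 (swap(6, 1)): [G, F, E, B, H, D, C, I, A]
After 11 (rotate_left(5, 7, k=1)): [G, F, E, B, H, C, I, D, A]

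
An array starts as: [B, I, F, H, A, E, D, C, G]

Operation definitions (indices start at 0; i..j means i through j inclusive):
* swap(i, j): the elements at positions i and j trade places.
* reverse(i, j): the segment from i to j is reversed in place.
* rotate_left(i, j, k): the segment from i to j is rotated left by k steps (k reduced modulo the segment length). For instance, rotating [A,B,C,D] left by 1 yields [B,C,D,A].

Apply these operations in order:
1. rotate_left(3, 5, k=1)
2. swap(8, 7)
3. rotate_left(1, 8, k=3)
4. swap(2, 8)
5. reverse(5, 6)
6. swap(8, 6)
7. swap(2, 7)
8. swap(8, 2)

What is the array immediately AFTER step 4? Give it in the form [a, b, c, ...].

Answer: [B, E, A, D, G, C, I, F, H]

Derivation:
After 1 (rotate_left(3, 5, k=1)): [B, I, F, A, E, H, D, C, G]
After 2 (swap(8, 7)): [B, I, F, A, E, H, D, G, C]
After 3 (rotate_left(1, 8, k=3)): [B, E, H, D, G, C, I, F, A]
After 4 (swap(2, 8)): [B, E, A, D, G, C, I, F, H]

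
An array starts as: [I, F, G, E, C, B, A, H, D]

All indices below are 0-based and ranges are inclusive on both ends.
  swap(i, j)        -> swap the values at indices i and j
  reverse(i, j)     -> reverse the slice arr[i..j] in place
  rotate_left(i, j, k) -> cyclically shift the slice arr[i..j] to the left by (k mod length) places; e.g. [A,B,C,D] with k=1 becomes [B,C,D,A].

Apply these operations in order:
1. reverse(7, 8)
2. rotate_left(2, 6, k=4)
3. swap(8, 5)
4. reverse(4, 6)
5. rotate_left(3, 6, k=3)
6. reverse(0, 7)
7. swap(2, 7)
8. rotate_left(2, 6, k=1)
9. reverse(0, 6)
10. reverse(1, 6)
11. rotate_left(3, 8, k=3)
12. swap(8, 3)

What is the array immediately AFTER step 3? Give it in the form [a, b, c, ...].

After 1 (reverse(7, 8)): [I, F, G, E, C, B, A, D, H]
After 2 (rotate_left(2, 6, k=4)): [I, F, A, G, E, C, B, D, H]
After 3 (swap(8, 5)): [I, F, A, G, E, H, B, D, C]

Answer: [I, F, A, G, E, H, B, D, C]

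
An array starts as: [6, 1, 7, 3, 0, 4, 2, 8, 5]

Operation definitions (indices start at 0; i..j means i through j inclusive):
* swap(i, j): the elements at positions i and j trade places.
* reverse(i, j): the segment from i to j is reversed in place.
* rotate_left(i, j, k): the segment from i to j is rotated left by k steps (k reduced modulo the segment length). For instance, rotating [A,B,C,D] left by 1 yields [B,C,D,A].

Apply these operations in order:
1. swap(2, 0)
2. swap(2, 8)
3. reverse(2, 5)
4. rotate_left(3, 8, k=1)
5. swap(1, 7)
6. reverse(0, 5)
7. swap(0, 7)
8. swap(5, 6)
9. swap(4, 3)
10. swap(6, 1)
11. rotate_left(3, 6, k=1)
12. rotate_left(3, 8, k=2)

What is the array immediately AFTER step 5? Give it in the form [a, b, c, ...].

After 1 (swap(2, 0)): [7, 1, 6, 3, 0, 4, 2, 8, 5]
After 2 (swap(2, 8)): [7, 1, 5, 3, 0, 4, 2, 8, 6]
After 3 (reverse(2, 5)): [7, 1, 4, 0, 3, 5, 2, 8, 6]
After 4 (rotate_left(3, 8, k=1)): [7, 1, 4, 3, 5, 2, 8, 6, 0]
After 5 (swap(1, 7)): [7, 6, 4, 3, 5, 2, 8, 1, 0]

Answer: [7, 6, 4, 3, 5, 2, 8, 1, 0]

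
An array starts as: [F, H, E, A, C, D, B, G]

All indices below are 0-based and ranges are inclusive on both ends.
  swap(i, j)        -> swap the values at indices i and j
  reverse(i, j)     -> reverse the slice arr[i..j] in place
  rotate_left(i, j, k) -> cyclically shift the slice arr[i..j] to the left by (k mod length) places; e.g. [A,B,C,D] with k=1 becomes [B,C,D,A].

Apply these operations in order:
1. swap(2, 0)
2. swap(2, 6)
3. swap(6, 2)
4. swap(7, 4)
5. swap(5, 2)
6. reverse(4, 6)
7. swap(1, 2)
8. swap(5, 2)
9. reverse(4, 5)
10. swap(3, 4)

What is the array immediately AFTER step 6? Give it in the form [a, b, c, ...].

After 1 (swap(2, 0)): [E, H, F, A, C, D, B, G]
After 2 (swap(2, 6)): [E, H, B, A, C, D, F, G]
After 3 (swap(6, 2)): [E, H, F, A, C, D, B, G]
After 4 (swap(7, 4)): [E, H, F, A, G, D, B, C]
After 5 (swap(5, 2)): [E, H, D, A, G, F, B, C]
After 6 (reverse(4, 6)): [E, H, D, A, B, F, G, C]

Answer: [E, H, D, A, B, F, G, C]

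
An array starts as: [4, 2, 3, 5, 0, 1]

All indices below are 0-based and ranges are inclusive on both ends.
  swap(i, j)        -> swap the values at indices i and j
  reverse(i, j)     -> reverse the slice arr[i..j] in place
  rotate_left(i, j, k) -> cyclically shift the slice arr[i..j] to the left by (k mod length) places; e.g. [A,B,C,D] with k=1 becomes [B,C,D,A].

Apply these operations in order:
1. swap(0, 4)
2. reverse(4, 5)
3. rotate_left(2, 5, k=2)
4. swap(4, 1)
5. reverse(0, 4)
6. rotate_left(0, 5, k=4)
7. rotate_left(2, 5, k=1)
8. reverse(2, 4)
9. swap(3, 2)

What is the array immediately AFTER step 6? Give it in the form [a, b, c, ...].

Answer: [0, 5, 2, 4, 1, 3]

Derivation:
After 1 (swap(0, 4)): [0, 2, 3, 5, 4, 1]
After 2 (reverse(4, 5)): [0, 2, 3, 5, 1, 4]
After 3 (rotate_left(2, 5, k=2)): [0, 2, 1, 4, 3, 5]
After 4 (swap(4, 1)): [0, 3, 1, 4, 2, 5]
After 5 (reverse(0, 4)): [2, 4, 1, 3, 0, 5]
After 6 (rotate_left(0, 5, k=4)): [0, 5, 2, 4, 1, 3]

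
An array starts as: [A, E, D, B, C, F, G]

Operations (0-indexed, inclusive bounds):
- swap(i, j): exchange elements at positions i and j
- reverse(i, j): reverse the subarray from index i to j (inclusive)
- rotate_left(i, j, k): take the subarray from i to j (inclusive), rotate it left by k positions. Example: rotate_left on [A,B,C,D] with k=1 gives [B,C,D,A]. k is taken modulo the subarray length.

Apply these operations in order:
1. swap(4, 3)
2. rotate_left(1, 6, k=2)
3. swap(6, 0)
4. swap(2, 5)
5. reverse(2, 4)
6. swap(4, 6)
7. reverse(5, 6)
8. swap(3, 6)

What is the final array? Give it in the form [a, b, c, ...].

Answer: [D, C, G, B, A, E, F]

Derivation:
After 1 (swap(4, 3)): [A, E, D, C, B, F, G]
After 2 (rotate_left(1, 6, k=2)): [A, C, B, F, G, E, D]
After 3 (swap(6, 0)): [D, C, B, F, G, E, A]
After 4 (swap(2, 5)): [D, C, E, F, G, B, A]
After 5 (reverse(2, 4)): [D, C, G, F, E, B, A]
After 6 (swap(4, 6)): [D, C, G, F, A, B, E]
After 7 (reverse(5, 6)): [D, C, G, F, A, E, B]
After 8 (swap(3, 6)): [D, C, G, B, A, E, F]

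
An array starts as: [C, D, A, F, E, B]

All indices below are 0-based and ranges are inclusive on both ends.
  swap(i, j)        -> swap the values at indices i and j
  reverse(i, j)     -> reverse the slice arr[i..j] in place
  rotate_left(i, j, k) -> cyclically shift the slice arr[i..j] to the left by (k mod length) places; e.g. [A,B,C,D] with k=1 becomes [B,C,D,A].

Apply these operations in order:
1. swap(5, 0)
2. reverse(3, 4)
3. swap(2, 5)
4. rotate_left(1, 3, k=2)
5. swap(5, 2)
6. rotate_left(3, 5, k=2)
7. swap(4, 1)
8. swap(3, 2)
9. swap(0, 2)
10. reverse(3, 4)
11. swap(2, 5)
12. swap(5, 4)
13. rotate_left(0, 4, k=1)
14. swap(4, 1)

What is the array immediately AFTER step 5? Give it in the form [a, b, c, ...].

After 1 (swap(5, 0)): [B, D, A, F, E, C]
After 2 (reverse(3, 4)): [B, D, A, E, F, C]
After 3 (swap(2, 5)): [B, D, C, E, F, A]
After 4 (rotate_left(1, 3, k=2)): [B, E, D, C, F, A]
After 5 (swap(5, 2)): [B, E, A, C, F, D]

Answer: [B, E, A, C, F, D]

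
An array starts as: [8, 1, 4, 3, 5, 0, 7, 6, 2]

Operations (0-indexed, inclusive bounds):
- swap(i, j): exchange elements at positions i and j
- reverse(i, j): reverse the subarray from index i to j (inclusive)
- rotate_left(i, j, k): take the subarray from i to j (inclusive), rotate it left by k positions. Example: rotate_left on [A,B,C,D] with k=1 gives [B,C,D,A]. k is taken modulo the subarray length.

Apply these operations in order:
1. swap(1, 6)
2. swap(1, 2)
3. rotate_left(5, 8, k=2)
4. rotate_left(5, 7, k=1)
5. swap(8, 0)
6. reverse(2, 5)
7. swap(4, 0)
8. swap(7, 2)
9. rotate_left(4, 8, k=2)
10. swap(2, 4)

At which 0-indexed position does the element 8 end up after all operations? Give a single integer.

Answer: 6

Derivation:
After 1 (swap(1, 6)): [8, 7, 4, 3, 5, 0, 1, 6, 2]
After 2 (swap(1, 2)): [8, 4, 7, 3, 5, 0, 1, 6, 2]
After 3 (rotate_left(5, 8, k=2)): [8, 4, 7, 3, 5, 6, 2, 0, 1]
After 4 (rotate_left(5, 7, k=1)): [8, 4, 7, 3, 5, 2, 0, 6, 1]
After 5 (swap(8, 0)): [1, 4, 7, 3, 5, 2, 0, 6, 8]
After 6 (reverse(2, 5)): [1, 4, 2, 5, 3, 7, 0, 6, 8]
After 7 (swap(4, 0)): [3, 4, 2, 5, 1, 7, 0, 6, 8]
After 8 (swap(7, 2)): [3, 4, 6, 5, 1, 7, 0, 2, 8]
After 9 (rotate_left(4, 8, k=2)): [3, 4, 6, 5, 0, 2, 8, 1, 7]
After 10 (swap(2, 4)): [3, 4, 0, 5, 6, 2, 8, 1, 7]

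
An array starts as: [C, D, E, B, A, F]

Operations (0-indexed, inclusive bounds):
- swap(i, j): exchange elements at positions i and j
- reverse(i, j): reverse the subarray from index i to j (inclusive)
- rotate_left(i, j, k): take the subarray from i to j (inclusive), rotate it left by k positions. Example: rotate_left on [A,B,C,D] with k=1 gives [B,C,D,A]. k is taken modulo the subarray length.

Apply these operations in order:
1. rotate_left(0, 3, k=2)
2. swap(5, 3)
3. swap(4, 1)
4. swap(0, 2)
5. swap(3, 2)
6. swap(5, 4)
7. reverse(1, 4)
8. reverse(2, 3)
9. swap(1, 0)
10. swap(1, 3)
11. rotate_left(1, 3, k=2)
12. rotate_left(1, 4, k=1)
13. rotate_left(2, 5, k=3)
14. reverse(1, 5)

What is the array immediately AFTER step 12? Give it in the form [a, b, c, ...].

After 1 (rotate_left(0, 3, k=2)): [E, B, C, D, A, F]
After 2 (swap(5, 3)): [E, B, C, F, A, D]
After 3 (swap(4, 1)): [E, A, C, F, B, D]
After 4 (swap(0, 2)): [C, A, E, F, B, D]
After 5 (swap(3, 2)): [C, A, F, E, B, D]
After 6 (swap(5, 4)): [C, A, F, E, D, B]
After 7 (reverse(1, 4)): [C, D, E, F, A, B]
After 8 (reverse(2, 3)): [C, D, F, E, A, B]
After 9 (swap(1, 0)): [D, C, F, E, A, B]
After 10 (swap(1, 3)): [D, E, F, C, A, B]
After 11 (rotate_left(1, 3, k=2)): [D, C, E, F, A, B]
After 12 (rotate_left(1, 4, k=1)): [D, E, F, A, C, B]

Answer: [D, E, F, A, C, B]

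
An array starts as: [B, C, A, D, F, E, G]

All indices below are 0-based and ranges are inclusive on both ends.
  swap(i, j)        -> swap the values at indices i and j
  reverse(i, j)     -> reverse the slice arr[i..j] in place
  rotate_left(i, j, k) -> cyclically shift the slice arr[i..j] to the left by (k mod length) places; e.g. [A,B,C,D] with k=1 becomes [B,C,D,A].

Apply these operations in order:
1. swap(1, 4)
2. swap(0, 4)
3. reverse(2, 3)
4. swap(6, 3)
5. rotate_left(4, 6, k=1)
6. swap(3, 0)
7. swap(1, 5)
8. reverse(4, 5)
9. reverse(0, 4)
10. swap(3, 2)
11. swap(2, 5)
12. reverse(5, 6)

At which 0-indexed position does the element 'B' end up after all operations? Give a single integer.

After 1 (swap(1, 4)): [B, F, A, D, C, E, G]
After 2 (swap(0, 4)): [C, F, A, D, B, E, G]
After 3 (reverse(2, 3)): [C, F, D, A, B, E, G]
After 4 (swap(6, 3)): [C, F, D, G, B, E, A]
After 5 (rotate_left(4, 6, k=1)): [C, F, D, G, E, A, B]
After 6 (swap(3, 0)): [G, F, D, C, E, A, B]
After 7 (swap(1, 5)): [G, A, D, C, E, F, B]
After 8 (reverse(4, 5)): [G, A, D, C, F, E, B]
After 9 (reverse(0, 4)): [F, C, D, A, G, E, B]
After 10 (swap(3, 2)): [F, C, A, D, G, E, B]
After 11 (swap(2, 5)): [F, C, E, D, G, A, B]
After 12 (reverse(5, 6)): [F, C, E, D, G, B, A]

Answer: 5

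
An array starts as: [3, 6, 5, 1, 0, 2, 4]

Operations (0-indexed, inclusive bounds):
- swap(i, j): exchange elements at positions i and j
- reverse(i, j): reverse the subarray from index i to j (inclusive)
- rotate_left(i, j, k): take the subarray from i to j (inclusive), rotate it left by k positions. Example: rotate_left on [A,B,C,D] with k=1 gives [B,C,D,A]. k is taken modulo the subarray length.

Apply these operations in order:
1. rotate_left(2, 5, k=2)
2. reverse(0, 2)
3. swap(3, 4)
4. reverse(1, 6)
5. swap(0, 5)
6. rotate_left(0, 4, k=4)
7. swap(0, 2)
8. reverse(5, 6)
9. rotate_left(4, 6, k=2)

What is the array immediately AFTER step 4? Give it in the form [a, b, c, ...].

After 1 (rotate_left(2, 5, k=2)): [3, 6, 0, 2, 5, 1, 4]
After 2 (reverse(0, 2)): [0, 6, 3, 2, 5, 1, 4]
After 3 (swap(3, 4)): [0, 6, 3, 5, 2, 1, 4]
After 4 (reverse(1, 6)): [0, 4, 1, 2, 5, 3, 6]

Answer: [0, 4, 1, 2, 5, 3, 6]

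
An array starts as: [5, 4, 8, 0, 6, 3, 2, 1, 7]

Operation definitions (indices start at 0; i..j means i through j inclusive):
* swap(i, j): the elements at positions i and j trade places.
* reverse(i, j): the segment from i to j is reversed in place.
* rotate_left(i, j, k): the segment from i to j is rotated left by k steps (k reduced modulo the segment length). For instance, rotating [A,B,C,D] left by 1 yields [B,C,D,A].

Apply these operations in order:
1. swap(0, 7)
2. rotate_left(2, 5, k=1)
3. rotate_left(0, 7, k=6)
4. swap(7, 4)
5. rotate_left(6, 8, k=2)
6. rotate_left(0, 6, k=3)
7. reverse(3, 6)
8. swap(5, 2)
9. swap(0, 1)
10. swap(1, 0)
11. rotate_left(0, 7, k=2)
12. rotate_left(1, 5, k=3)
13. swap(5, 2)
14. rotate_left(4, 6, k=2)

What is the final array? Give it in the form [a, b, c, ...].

After 1 (swap(0, 7)): [1, 4, 8, 0, 6, 3, 2, 5, 7]
After 2 (rotate_left(2, 5, k=1)): [1, 4, 0, 6, 3, 8, 2, 5, 7]
After 3 (rotate_left(0, 7, k=6)): [2, 5, 1, 4, 0, 6, 3, 8, 7]
After 4 (swap(7, 4)): [2, 5, 1, 4, 8, 6, 3, 0, 7]
After 5 (rotate_left(6, 8, k=2)): [2, 5, 1, 4, 8, 6, 7, 3, 0]
After 6 (rotate_left(0, 6, k=3)): [4, 8, 6, 7, 2, 5, 1, 3, 0]
After 7 (reverse(3, 6)): [4, 8, 6, 1, 5, 2, 7, 3, 0]
After 8 (swap(5, 2)): [4, 8, 2, 1, 5, 6, 7, 3, 0]
After 9 (swap(0, 1)): [8, 4, 2, 1, 5, 6, 7, 3, 0]
After 10 (swap(1, 0)): [4, 8, 2, 1, 5, 6, 7, 3, 0]
After 11 (rotate_left(0, 7, k=2)): [2, 1, 5, 6, 7, 3, 4, 8, 0]
After 12 (rotate_left(1, 5, k=3)): [2, 7, 3, 1, 5, 6, 4, 8, 0]
After 13 (swap(5, 2)): [2, 7, 6, 1, 5, 3, 4, 8, 0]
After 14 (rotate_left(4, 6, k=2)): [2, 7, 6, 1, 4, 5, 3, 8, 0]

Answer: [2, 7, 6, 1, 4, 5, 3, 8, 0]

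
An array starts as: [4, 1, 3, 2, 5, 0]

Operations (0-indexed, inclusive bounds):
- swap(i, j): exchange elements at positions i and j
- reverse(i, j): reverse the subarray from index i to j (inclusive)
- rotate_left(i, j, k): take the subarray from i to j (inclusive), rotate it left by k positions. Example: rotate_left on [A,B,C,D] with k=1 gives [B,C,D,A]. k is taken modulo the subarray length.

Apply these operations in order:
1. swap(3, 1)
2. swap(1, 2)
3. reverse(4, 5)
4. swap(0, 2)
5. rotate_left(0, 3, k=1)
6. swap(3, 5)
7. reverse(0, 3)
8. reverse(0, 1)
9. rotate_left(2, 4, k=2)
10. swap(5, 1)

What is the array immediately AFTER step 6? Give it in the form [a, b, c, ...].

After 1 (swap(3, 1)): [4, 2, 3, 1, 5, 0]
After 2 (swap(1, 2)): [4, 3, 2, 1, 5, 0]
After 3 (reverse(4, 5)): [4, 3, 2, 1, 0, 5]
After 4 (swap(0, 2)): [2, 3, 4, 1, 0, 5]
After 5 (rotate_left(0, 3, k=1)): [3, 4, 1, 2, 0, 5]
After 6 (swap(3, 5)): [3, 4, 1, 5, 0, 2]

Answer: [3, 4, 1, 5, 0, 2]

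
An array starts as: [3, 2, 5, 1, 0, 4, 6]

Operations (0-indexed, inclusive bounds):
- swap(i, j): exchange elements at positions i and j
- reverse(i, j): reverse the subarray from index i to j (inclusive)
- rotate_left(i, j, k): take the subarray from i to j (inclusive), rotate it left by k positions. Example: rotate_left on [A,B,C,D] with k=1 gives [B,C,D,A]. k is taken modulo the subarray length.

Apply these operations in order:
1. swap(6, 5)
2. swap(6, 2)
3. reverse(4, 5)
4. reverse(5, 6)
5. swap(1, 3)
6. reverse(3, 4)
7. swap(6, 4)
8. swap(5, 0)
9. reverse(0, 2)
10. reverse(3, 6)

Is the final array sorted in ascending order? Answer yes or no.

After 1 (swap(6, 5)): [3, 2, 5, 1, 0, 6, 4]
After 2 (swap(6, 2)): [3, 2, 4, 1, 0, 6, 5]
After 3 (reverse(4, 5)): [3, 2, 4, 1, 6, 0, 5]
After 4 (reverse(5, 6)): [3, 2, 4, 1, 6, 5, 0]
After 5 (swap(1, 3)): [3, 1, 4, 2, 6, 5, 0]
After 6 (reverse(3, 4)): [3, 1, 4, 6, 2, 5, 0]
After 7 (swap(6, 4)): [3, 1, 4, 6, 0, 5, 2]
After 8 (swap(5, 0)): [5, 1, 4, 6, 0, 3, 2]
After 9 (reverse(0, 2)): [4, 1, 5, 6, 0, 3, 2]
After 10 (reverse(3, 6)): [4, 1, 5, 2, 3, 0, 6]

Answer: no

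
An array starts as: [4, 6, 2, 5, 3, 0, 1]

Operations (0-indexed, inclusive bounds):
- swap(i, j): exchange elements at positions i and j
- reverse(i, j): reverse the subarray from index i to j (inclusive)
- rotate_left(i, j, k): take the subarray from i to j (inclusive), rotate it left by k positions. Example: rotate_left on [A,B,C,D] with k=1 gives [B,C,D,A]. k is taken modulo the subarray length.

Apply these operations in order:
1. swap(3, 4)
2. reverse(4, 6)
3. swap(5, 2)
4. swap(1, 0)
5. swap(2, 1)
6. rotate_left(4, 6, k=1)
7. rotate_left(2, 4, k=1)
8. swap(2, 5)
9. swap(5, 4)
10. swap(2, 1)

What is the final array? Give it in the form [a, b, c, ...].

Answer: [6, 5, 0, 2, 3, 4, 1]

Derivation:
After 1 (swap(3, 4)): [4, 6, 2, 3, 5, 0, 1]
After 2 (reverse(4, 6)): [4, 6, 2, 3, 1, 0, 5]
After 3 (swap(5, 2)): [4, 6, 0, 3, 1, 2, 5]
After 4 (swap(1, 0)): [6, 4, 0, 3, 1, 2, 5]
After 5 (swap(2, 1)): [6, 0, 4, 3, 1, 2, 5]
After 6 (rotate_left(4, 6, k=1)): [6, 0, 4, 3, 2, 5, 1]
After 7 (rotate_left(2, 4, k=1)): [6, 0, 3, 2, 4, 5, 1]
After 8 (swap(2, 5)): [6, 0, 5, 2, 4, 3, 1]
After 9 (swap(5, 4)): [6, 0, 5, 2, 3, 4, 1]
After 10 (swap(2, 1)): [6, 5, 0, 2, 3, 4, 1]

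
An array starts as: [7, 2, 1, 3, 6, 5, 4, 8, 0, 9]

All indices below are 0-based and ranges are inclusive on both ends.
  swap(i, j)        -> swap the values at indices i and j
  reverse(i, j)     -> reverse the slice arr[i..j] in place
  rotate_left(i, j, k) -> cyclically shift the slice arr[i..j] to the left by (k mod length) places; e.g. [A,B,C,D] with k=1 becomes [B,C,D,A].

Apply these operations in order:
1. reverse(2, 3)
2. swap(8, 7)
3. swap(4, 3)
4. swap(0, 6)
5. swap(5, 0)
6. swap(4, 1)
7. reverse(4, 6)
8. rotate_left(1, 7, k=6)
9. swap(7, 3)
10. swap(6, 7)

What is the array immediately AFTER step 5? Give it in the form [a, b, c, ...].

After 1 (reverse(2, 3)): [7, 2, 3, 1, 6, 5, 4, 8, 0, 9]
After 2 (swap(8, 7)): [7, 2, 3, 1, 6, 5, 4, 0, 8, 9]
After 3 (swap(4, 3)): [7, 2, 3, 6, 1, 5, 4, 0, 8, 9]
After 4 (swap(0, 6)): [4, 2, 3, 6, 1, 5, 7, 0, 8, 9]
After 5 (swap(5, 0)): [5, 2, 3, 6, 1, 4, 7, 0, 8, 9]

Answer: [5, 2, 3, 6, 1, 4, 7, 0, 8, 9]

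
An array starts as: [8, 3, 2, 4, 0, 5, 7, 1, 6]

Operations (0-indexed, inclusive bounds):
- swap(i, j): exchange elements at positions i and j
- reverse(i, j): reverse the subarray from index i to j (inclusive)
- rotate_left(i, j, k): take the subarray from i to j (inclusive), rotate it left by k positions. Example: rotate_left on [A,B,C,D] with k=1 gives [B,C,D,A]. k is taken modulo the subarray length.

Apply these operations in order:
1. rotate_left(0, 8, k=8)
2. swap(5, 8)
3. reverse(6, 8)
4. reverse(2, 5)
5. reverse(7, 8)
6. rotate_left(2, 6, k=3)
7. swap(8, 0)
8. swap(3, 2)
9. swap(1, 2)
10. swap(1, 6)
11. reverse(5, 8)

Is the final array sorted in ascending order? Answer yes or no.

Answer: no

Derivation:
After 1 (rotate_left(0, 8, k=8)): [6, 8, 3, 2, 4, 0, 5, 7, 1]
After 2 (swap(5, 8)): [6, 8, 3, 2, 4, 1, 5, 7, 0]
After 3 (reverse(6, 8)): [6, 8, 3, 2, 4, 1, 0, 7, 5]
After 4 (reverse(2, 5)): [6, 8, 1, 4, 2, 3, 0, 7, 5]
After 5 (reverse(7, 8)): [6, 8, 1, 4, 2, 3, 0, 5, 7]
After 6 (rotate_left(2, 6, k=3)): [6, 8, 3, 0, 1, 4, 2, 5, 7]
After 7 (swap(8, 0)): [7, 8, 3, 0, 1, 4, 2, 5, 6]
After 8 (swap(3, 2)): [7, 8, 0, 3, 1, 4, 2, 5, 6]
After 9 (swap(1, 2)): [7, 0, 8, 3, 1, 4, 2, 5, 6]
After 10 (swap(1, 6)): [7, 2, 8, 3, 1, 4, 0, 5, 6]
After 11 (reverse(5, 8)): [7, 2, 8, 3, 1, 6, 5, 0, 4]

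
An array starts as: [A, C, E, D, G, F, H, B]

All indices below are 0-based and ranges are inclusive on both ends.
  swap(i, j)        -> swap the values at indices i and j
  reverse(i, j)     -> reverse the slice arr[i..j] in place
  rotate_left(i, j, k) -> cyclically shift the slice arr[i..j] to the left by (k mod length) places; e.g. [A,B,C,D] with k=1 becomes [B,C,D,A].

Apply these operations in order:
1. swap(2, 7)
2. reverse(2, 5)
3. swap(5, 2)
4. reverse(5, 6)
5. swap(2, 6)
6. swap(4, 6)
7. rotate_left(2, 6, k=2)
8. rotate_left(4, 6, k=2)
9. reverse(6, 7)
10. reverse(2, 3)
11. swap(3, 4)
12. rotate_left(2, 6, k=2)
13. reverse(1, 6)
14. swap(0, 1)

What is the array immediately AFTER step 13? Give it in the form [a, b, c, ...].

After 1 (swap(2, 7)): [A, C, B, D, G, F, H, E]
After 2 (reverse(2, 5)): [A, C, F, G, D, B, H, E]
After 3 (swap(5, 2)): [A, C, B, G, D, F, H, E]
After 4 (reverse(5, 6)): [A, C, B, G, D, H, F, E]
After 5 (swap(2, 6)): [A, C, F, G, D, H, B, E]
After 6 (swap(4, 6)): [A, C, F, G, B, H, D, E]
After 7 (rotate_left(2, 6, k=2)): [A, C, B, H, D, F, G, E]
After 8 (rotate_left(4, 6, k=2)): [A, C, B, H, G, D, F, E]
After 9 (reverse(6, 7)): [A, C, B, H, G, D, E, F]
After 10 (reverse(2, 3)): [A, C, H, B, G, D, E, F]
After 11 (swap(3, 4)): [A, C, H, G, B, D, E, F]
After 12 (rotate_left(2, 6, k=2)): [A, C, B, D, E, H, G, F]
After 13 (reverse(1, 6)): [A, G, H, E, D, B, C, F]

Answer: [A, G, H, E, D, B, C, F]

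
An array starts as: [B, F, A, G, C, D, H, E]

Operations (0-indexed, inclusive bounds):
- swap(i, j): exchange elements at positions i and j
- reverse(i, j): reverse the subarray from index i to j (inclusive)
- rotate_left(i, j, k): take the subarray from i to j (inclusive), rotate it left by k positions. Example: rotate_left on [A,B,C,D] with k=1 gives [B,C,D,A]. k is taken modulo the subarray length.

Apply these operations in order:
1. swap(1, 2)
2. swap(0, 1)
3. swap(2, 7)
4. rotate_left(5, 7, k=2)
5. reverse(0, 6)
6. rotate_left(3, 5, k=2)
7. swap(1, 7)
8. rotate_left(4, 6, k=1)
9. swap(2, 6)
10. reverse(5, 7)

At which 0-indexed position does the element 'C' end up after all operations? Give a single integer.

Answer: 6

Derivation:
After 1 (swap(1, 2)): [B, A, F, G, C, D, H, E]
After 2 (swap(0, 1)): [A, B, F, G, C, D, H, E]
After 3 (swap(2, 7)): [A, B, E, G, C, D, H, F]
After 4 (rotate_left(5, 7, k=2)): [A, B, E, G, C, F, D, H]
After 5 (reverse(0, 6)): [D, F, C, G, E, B, A, H]
After 6 (rotate_left(3, 5, k=2)): [D, F, C, B, G, E, A, H]
After 7 (swap(1, 7)): [D, H, C, B, G, E, A, F]
After 8 (rotate_left(4, 6, k=1)): [D, H, C, B, E, A, G, F]
After 9 (swap(2, 6)): [D, H, G, B, E, A, C, F]
After 10 (reverse(5, 7)): [D, H, G, B, E, F, C, A]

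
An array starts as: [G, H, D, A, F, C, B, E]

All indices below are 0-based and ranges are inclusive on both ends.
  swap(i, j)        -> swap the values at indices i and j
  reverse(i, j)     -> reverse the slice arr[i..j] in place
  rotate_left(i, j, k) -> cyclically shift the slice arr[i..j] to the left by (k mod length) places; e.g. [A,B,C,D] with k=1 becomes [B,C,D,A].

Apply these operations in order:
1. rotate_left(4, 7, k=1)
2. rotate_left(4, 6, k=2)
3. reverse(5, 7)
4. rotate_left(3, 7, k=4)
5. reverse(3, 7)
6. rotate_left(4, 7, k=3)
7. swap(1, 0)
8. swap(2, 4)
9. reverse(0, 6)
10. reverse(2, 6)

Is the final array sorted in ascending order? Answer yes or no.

After 1 (rotate_left(4, 7, k=1)): [G, H, D, A, C, B, E, F]
After 2 (rotate_left(4, 6, k=2)): [G, H, D, A, E, C, B, F]
After 3 (reverse(5, 7)): [G, H, D, A, E, F, B, C]
After 4 (rotate_left(3, 7, k=4)): [G, H, D, C, A, E, F, B]
After 5 (reverse(3, 7)): [G, H, D, B, F, E, A, C]
After 6 (rotate_left(4, 7, k=3)): [G, H, D, B, C, F, E, A]
After 7 (swap(1, 0)): [H, G, D, B, C, F, E, A]
After 8 (swap(2, 4)): [H, G, C, B, D, F, E, A]
After 9 (reverse(0, 6)): [E, F, D, B, C, G, H, A]
After 10 (reverse(2, 6)): [E, F, H, G, C, B, D, A]

Answer: no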